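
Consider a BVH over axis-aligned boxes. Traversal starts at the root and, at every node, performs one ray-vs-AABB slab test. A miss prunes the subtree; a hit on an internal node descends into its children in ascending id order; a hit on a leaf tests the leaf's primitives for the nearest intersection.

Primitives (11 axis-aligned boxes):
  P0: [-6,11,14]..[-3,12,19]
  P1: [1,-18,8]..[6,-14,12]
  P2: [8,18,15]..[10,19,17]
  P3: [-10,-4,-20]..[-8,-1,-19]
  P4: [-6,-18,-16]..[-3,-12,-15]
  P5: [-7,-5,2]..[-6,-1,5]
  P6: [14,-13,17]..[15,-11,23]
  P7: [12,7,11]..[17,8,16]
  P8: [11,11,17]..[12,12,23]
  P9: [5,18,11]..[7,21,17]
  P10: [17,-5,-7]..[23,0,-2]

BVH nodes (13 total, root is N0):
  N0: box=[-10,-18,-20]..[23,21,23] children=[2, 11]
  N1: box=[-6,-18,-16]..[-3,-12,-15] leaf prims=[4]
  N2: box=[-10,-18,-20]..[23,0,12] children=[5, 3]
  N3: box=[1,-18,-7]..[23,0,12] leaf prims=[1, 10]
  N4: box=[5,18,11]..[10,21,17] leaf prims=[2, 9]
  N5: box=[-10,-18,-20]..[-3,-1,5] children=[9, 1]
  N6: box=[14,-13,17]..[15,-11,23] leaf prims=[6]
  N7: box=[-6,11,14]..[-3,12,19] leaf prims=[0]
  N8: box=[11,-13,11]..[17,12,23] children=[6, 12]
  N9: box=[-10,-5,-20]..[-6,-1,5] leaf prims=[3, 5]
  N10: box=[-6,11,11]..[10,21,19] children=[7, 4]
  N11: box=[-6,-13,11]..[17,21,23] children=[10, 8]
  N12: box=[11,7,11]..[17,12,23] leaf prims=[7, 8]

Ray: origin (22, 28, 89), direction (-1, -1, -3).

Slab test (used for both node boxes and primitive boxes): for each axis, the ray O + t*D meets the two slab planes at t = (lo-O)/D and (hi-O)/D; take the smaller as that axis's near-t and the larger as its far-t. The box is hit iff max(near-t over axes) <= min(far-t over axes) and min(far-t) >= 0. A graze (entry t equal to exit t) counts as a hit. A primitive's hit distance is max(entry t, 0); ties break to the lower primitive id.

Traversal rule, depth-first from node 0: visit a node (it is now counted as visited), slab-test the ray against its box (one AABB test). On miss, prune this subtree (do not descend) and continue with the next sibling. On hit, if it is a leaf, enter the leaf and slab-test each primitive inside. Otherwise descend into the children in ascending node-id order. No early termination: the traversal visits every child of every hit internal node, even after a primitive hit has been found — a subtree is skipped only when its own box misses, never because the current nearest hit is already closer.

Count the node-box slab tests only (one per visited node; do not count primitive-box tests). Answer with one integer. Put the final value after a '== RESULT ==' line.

Walk:
N0 x:[-1,32] y:[7,46] z:[22,109/3] -> hit [22,32], descend [2, 11]
  N2 x:[-1,32] y:[28,46] z:[77/3,109/3] -> hit [28,32], descend [3, 5]
    N3 x:[-1,21] y:[28,46] z:[77/3,32] -> miss, prune
    N5 x:[25,32] y:[29,46] z:[28,109/3] -> hit [29,32], descend [1, 9]
      N1 x:[25,28] y:[40,46] z:[104/3,35] -> miss, prune
      N9 x:[28,32] y:[29,33] z:[28,109/3] -> hit [29,32] leaf, test {P3(miss), P5@t=29}
  N11 x:[5,28] y:[7,41] z:[22,26] -> hit [22,26], descend [8, 10]
    N8 x:[5,11] y:[16,41] z:[22,26] -> miss, prune
    N10 x:[12,28] y:[7,17] z:[70/3,26] -> miss, prune

Summary -> nodes [0, 2, 3, 5, 1, 9, 11, 8, 10]; box-tests=9; leaf-entries=1; first=P5

== RESULT ==
9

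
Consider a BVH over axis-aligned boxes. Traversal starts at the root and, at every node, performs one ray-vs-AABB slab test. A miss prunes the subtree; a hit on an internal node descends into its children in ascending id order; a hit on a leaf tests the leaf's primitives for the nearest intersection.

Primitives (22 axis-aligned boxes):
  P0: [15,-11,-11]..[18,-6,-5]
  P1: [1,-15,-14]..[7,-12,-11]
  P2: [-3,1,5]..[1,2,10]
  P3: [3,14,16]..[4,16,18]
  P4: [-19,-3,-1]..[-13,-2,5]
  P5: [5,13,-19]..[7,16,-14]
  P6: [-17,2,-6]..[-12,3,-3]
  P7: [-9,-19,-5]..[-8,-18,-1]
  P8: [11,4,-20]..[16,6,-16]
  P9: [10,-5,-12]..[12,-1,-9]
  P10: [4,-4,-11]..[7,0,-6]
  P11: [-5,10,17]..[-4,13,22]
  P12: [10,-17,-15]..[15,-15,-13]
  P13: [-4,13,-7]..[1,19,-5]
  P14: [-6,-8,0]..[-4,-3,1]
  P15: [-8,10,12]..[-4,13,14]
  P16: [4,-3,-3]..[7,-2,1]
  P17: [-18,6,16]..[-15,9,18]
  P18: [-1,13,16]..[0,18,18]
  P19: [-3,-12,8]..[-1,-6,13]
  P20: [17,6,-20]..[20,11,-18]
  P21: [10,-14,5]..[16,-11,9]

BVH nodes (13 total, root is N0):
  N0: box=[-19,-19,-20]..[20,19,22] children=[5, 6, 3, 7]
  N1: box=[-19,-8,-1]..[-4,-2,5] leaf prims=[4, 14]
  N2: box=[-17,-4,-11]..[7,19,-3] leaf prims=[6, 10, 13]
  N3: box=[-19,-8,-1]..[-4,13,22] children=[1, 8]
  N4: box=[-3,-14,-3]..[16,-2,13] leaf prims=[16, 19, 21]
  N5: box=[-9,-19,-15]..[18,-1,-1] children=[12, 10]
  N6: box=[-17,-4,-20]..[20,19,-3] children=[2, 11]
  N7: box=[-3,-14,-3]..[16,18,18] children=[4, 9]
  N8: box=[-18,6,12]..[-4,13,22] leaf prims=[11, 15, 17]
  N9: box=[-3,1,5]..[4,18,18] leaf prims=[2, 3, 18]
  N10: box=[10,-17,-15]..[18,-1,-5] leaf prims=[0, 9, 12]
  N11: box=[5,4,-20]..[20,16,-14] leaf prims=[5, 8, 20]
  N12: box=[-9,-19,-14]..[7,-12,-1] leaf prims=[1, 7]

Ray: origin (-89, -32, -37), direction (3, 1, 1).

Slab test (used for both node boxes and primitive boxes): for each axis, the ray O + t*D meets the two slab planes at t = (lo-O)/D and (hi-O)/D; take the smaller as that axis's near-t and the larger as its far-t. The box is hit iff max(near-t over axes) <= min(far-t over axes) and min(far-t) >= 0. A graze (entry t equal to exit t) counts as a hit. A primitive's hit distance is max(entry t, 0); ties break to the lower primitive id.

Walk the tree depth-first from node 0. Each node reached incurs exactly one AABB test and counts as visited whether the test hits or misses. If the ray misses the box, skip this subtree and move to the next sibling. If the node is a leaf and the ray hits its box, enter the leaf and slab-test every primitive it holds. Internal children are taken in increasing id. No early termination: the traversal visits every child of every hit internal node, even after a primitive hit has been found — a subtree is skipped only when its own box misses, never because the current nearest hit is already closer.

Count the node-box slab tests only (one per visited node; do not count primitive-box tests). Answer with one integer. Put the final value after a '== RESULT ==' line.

Traverse from the root:
N0 x:[70/3,109/3] y:[13,51] z:[17,59] -> hit [70/3,109/3], descend [3, 5, 6, 7]
  N3 x:[70/3,85/3] y:[24,45] z:[36,59] -> miss, prune
  N5 x:[80/3,107/3] y:[13,31] z:[22,36] -> hit [80/3,31], descend [10, 12]
    N10 x:[33,107/3] y:[15,31] z:[22,32] -> miss, prune
    N12 x:[80/3,32] y:[13,20] z:[23,36] -> miss, prune
  N6 x:[24,109/3] y:[28,51] z:[17,34] -> hit [28,34], descend [2, 11]
    N2 x:[24,32] y:[28,51] z:[26,34] -> hit [28,32] leaf, test {P6(miss), P10@t=31, P13(miss)}
    N11 x:[94/3,109/3] y:[36,48] z:[17,23] -> miss, prune
  N7 x:[86/3,35] y:[18,50] z:[34,55] -> hit [34,35], descend [4, 9]
    N4 x:[86/3,35] y:[18,30] z:[34,50] -> miss, prune
    N9 x:[86/3,31] y:[33,50] z:[42,55] -> miss, prune

Visited [0, 3, 5, 10, 12, 6, 2, 11, 7, 4, 9]. Tests: 11 box, 1 leaf. Nearest: P10.

== RESULT ==
11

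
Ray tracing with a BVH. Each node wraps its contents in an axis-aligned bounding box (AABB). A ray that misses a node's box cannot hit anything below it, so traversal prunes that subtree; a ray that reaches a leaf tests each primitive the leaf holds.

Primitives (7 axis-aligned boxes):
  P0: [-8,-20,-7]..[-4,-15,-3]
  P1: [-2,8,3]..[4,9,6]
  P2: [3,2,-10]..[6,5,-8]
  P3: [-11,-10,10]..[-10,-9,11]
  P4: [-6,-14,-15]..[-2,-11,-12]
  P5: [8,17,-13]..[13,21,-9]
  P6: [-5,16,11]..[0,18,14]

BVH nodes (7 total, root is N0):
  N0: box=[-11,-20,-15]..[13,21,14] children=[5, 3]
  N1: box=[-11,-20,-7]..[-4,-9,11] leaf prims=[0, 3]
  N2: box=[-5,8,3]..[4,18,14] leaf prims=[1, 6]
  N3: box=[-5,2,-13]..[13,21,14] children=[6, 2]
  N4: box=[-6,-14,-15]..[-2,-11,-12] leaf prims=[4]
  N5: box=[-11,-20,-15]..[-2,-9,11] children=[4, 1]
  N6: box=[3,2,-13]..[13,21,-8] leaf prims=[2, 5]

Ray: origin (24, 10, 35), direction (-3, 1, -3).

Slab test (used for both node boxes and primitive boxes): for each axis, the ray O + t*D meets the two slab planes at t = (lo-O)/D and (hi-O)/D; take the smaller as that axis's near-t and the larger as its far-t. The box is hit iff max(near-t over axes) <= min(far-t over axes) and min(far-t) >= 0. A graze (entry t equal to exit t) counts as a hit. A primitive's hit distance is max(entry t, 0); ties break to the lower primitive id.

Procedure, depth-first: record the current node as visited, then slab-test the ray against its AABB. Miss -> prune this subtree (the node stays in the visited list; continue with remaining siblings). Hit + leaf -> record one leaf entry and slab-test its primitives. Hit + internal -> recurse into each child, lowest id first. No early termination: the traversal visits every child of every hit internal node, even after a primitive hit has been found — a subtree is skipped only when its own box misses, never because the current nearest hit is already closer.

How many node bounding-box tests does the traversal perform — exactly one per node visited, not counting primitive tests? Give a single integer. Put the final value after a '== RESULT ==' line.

Traverse from the root:
N0 x:[11/3,35/3] y:[-30,11] z:[7,50/3] -> hit [7,11], descend [3, 5]
  N3 x:[11/3,29/3] y:[-8,11] z:[7,16] -> hit [7,29/3], descend [2, 6]
    N2 x:[20/3,29/3] y:[-2,8] z:[7,32/3] -> hit [7,8] leaf, test {P1(miss), P6@t=8}
    N6 x:[11/3,7] y:[-8,11] z:[43/3,16] -> miss, prune
  N5 x:[26/3,35/3] y:[-30,-19] z:[8,50/3] -> miss, prune

5 AABB tests over nodes [0, 3, 2, 6, 5]; 1 leaf entered; closest P6.

== RESULT ==
5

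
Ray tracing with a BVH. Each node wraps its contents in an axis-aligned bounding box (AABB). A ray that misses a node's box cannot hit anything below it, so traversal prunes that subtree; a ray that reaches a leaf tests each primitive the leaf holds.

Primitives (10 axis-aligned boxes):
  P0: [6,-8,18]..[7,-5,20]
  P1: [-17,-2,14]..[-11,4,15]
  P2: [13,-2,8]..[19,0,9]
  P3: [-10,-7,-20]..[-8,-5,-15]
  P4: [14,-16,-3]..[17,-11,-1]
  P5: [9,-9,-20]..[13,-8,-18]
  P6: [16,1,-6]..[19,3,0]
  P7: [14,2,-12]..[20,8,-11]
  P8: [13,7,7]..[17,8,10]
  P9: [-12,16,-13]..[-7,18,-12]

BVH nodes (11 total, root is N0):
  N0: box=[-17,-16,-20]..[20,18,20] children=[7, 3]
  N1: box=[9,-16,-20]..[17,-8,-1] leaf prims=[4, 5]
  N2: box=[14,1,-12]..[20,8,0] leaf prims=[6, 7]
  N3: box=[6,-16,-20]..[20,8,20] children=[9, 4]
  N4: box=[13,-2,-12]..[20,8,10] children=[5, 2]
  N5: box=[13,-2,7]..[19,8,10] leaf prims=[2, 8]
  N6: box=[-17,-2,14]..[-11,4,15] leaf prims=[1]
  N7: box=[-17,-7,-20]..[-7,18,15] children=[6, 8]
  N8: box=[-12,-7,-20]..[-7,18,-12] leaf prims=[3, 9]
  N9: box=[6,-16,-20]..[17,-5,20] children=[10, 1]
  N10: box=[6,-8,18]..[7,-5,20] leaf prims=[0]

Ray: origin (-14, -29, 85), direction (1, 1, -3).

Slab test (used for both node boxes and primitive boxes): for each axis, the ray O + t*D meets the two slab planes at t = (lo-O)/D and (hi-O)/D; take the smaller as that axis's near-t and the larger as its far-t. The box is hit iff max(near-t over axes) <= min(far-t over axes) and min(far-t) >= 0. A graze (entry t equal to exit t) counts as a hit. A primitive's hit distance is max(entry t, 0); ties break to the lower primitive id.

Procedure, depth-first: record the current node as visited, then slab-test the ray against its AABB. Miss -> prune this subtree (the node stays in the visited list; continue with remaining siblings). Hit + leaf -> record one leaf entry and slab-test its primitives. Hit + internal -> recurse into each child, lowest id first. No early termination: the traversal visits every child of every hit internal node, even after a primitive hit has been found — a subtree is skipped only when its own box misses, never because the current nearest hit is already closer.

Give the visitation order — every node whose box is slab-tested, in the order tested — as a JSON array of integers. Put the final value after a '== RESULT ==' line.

Walk:
N0 x:[-3,34] y:[13,47] z:[65/3,35] -> hit [65/3,34], descend [3, 7]
  N3 x:[20,34] y:[13,37] z:[65/3,35] -> hit [65/3,34], descend [4, 9]
    N4 x:[27,34] y:[27,37] z:[25,97/3] -> hit [27,97/3], descend [2, 5]
      N2 x:[28,34] y:[30,37] z:[85/3,97/3] -> hit [30,97/3] leaf, test {P6@t=30, P7@t=32}
      N5 x:[27,33] y:[27,37] z:[25,26] -> miss, prune
    N9 x:[20,31] y:[13,24] z:[65/3,35] -> hit [65/3,24], descend [1, 10]
      N1 x:[23,31] y:[13,21] z:[86/3,35] -> miss, prune
      N10 x:[20,21] y:[21,24] z:[65/3,67/3] -> miss, prune
  N7 x:[-3,7] y:[22,47] z:[70/3,35] -> miss, prune

Summary -> nodes [0, 3, 4, 2, 5, 9, 1, 10, 7]; box-tests=9; leaf-entries=1; first=P6

== RESULT ==
[0, 3, 4, 2, 5, 9, 1, 10, 7]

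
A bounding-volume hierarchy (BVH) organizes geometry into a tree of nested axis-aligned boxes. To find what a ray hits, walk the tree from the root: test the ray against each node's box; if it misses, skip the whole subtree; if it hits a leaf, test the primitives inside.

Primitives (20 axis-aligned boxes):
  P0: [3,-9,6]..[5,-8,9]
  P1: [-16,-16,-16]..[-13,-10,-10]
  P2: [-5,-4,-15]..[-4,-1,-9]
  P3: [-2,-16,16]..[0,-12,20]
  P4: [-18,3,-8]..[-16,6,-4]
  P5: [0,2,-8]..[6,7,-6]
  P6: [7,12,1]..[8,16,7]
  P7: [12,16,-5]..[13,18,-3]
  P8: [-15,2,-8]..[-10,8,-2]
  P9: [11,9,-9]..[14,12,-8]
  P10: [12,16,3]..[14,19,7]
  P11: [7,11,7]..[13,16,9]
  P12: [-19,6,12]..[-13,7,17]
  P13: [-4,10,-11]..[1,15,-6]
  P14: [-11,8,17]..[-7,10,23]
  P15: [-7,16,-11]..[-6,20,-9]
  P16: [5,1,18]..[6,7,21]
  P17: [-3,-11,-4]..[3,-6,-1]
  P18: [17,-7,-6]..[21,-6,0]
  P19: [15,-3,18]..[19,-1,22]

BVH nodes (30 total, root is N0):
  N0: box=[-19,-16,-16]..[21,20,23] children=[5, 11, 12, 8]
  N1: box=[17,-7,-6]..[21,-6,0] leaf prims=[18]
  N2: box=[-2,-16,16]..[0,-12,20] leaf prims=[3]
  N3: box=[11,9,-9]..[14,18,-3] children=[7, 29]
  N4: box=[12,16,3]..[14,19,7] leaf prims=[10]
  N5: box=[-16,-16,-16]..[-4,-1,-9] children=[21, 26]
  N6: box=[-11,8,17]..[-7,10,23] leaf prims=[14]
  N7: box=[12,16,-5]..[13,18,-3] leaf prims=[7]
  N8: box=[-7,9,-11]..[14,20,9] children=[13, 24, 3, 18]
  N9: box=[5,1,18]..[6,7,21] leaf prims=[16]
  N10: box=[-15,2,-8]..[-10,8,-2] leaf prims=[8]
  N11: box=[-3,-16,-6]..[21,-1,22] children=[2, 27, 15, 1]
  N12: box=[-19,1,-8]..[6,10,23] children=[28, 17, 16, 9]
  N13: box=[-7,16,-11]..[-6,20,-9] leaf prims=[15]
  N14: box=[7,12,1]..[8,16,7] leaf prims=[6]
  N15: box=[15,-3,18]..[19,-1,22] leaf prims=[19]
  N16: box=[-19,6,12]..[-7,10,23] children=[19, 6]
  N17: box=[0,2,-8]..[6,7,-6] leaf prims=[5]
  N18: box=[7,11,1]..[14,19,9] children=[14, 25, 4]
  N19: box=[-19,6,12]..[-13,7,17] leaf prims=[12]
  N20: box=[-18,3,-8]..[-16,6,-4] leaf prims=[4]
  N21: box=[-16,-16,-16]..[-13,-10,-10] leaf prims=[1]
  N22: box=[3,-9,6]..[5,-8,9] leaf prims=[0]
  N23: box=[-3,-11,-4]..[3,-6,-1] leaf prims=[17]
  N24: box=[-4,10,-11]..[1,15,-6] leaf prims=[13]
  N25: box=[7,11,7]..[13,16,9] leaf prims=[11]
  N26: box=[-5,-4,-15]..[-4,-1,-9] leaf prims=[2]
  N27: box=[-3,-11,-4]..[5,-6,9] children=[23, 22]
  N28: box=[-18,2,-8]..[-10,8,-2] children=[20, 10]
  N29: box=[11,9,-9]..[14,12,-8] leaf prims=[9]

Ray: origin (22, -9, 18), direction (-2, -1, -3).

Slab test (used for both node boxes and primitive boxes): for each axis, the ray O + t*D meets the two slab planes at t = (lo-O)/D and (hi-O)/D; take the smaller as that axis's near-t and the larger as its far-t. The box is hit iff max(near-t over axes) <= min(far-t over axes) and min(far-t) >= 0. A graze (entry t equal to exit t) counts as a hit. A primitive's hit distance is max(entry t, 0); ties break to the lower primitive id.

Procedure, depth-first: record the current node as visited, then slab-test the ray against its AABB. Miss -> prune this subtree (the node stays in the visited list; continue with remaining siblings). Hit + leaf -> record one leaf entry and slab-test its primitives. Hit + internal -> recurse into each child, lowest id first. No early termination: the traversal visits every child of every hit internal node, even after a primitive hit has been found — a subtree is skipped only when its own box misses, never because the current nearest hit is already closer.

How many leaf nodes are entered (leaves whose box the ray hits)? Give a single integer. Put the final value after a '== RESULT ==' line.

Traverse from the root:
N0 x:[1/2,41/2] y:[-29,7] z:[-5/3,34/3] -> hit [1/2,7], descend [5, 8, 11, 12]
  N5 x:[13,19] y:[-8,7] z:[9,34/3] -> miss, prune
  N8 x:[4,29/2] y:[-29,-18] z:[3,29/3] -> miss, prune
  N11 x:[1/2,25/2] y:[-8,7] z:[-4/3,8] -> hit [1/2,7], descend [1, 2, 15, 27]
    N1 x:[1/2,5/2] y:[-3,-2] z:[6,8] -> miss, prune
    N2 x:[11,12] y:[3,7] z:[-2/3,2/3] -> miss, prune
    N15 x:[3/2,7/2] y:[-8,-6] z:[-4/3,0] -> miss, prune
    N27 x:[17/2,25/2] y:[-3,2] z:[3,22/3] -> miss, prune
  N12 x:[8,41/2] y:[-19,-10] z:[-5/3,26/3] -> miss, prune

9 AABB tests over nodes [0, 5, 8, 11, 1, 2, 15, 27, 12]; 0 leaves entered; closest miss.

== RESULT ==
0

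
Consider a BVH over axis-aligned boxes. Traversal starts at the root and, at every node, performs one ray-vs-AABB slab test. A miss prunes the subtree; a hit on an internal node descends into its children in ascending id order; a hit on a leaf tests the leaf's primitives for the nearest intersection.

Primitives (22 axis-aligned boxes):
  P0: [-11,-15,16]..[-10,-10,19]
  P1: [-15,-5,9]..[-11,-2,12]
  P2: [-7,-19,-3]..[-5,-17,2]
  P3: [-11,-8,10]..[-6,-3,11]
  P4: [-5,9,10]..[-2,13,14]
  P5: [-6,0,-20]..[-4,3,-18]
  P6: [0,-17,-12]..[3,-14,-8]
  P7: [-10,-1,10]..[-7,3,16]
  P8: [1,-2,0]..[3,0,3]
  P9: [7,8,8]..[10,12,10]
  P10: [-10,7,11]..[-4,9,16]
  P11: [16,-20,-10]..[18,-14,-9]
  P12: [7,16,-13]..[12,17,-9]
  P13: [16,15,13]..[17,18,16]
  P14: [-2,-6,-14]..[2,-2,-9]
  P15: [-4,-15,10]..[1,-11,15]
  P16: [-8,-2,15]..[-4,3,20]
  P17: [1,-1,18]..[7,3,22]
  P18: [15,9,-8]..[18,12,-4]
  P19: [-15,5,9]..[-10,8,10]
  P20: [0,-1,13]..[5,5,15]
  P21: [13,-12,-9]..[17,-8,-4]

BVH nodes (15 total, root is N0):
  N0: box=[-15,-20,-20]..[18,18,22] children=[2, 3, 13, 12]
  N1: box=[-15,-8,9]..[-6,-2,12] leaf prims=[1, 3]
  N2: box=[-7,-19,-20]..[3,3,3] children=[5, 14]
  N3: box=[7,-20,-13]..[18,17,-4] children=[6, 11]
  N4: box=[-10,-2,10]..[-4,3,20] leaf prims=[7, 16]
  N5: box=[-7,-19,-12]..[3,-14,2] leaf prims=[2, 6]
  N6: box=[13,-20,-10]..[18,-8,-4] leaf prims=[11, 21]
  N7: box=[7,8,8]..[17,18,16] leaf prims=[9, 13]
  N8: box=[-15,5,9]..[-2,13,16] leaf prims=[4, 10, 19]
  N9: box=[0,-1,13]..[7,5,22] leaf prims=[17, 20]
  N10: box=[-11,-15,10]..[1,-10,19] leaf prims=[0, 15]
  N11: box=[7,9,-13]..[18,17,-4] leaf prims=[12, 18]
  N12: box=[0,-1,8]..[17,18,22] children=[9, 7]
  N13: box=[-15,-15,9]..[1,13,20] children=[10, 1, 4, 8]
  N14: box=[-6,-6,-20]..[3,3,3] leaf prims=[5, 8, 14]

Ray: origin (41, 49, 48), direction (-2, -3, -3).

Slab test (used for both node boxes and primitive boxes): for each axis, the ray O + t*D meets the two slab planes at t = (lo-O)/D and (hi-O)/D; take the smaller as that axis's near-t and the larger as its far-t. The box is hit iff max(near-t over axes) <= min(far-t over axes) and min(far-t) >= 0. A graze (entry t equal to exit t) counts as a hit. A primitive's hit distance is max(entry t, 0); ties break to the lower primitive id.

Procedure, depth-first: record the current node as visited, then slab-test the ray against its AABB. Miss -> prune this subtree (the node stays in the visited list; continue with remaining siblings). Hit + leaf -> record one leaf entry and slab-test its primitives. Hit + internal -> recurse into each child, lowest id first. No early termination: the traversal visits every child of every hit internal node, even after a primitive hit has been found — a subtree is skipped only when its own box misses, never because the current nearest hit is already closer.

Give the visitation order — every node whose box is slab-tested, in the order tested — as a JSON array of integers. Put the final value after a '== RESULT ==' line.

Trace the traversal:
N0 x:[23/2,28] y:[31/3,23] z:[26/3,68/3] -> hit [23/2,68/3], descend [2, 3, 12, 13]
  N2 x:[19,24] y:[46/3,68/3] z:[15,68/3] -> hit [19,68/3], descend [5, 14]
    N5 x:[19,24] y:[21,68/3] z:[46/3,20] -> miss, prune
    N14 x:[19,47/2] y:[46/3,55/3] z:[15,68/3] -> miss, prune
  N3 x:[23/2,17] y:[32/3,23] z:[52/3,61/3] -> miss, prune
  N12 x:[12,41/2] y:[31/3,50/3] z:[26/3,40/3] -> hit [12,40/3], descend [7, 9]
    N7 x:[12,17] y:[31/3,41/3] z:[32/3,40/3] -> hit [12,40/3] leaf, test {P9(miss), P13(miss)}
    N9 x:[17,41/2] y:[44/3,50/3] z:[26/3,35/3] -> miss, prune
  N13 x:[20,28] y:[12,64/3] z:[28/3,13] -> miss, prune

order=[0, 2, 5, 14, 3, 12, 7, 9, 13]  |boxes|=9  |leaves|=1  hit=miss

== RESULT ==
[0, 2, 5, 14, 3, 12, 7, 9, 13]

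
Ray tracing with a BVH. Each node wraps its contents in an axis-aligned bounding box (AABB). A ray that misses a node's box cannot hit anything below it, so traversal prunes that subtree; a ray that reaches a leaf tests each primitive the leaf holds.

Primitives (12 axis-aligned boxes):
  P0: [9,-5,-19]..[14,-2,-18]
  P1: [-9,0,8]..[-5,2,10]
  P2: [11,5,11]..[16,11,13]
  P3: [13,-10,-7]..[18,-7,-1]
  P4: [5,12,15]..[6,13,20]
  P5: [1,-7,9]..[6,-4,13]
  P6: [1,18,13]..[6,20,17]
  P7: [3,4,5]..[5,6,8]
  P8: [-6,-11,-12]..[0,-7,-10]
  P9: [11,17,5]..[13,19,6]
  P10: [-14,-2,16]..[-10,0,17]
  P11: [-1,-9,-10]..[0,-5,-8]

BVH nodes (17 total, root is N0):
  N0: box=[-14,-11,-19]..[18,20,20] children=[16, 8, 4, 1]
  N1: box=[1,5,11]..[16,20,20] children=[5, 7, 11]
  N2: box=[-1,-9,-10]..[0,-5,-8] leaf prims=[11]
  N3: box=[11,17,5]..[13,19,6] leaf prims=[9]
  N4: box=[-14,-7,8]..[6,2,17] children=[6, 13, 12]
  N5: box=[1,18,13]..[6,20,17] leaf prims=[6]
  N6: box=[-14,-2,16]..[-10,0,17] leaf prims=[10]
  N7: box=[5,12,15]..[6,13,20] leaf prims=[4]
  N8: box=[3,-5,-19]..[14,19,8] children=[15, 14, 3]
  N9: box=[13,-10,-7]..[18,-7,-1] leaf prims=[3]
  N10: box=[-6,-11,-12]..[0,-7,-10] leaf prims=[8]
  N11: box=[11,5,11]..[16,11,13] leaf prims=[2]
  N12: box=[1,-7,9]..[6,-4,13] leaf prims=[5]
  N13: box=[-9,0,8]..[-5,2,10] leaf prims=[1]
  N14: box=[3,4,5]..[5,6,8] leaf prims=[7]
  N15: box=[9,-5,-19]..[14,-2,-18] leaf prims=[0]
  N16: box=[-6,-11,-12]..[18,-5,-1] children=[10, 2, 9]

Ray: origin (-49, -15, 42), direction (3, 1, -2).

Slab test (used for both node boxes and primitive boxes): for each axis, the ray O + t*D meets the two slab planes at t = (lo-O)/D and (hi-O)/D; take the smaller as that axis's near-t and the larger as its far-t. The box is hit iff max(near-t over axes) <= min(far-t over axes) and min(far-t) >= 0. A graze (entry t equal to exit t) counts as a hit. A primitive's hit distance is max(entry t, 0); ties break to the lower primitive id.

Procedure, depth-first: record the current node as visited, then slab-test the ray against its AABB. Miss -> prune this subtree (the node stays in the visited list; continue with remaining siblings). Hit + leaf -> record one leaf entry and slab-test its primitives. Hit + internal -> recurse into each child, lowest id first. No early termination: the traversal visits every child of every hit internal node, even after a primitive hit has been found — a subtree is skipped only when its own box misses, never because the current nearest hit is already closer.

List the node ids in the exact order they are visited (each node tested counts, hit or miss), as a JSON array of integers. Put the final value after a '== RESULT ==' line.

Traverse from the root:
N0 x:[35/3,67/3] y:[4,35] z:[11,61/2] -> hit [35/3,67/3], descend [1, 4, 8, 16]
  N1 x:[50/3,65/3] y:[20,35] z:[11,31/2] -> miss, prune
  N4 x:[35/3,55/3] y:[8,17] z:[25/2,17] -> hit [25/2,17], descend [6, 12, 13]
    N6 x:[35/3,13] y:[13,15] z:[25/2,13] -> hit [13,13] leaf, test {P10@t=13}
    N12 x:[50/3,55/3] y:[8,11] z:[29/2,33/2] -> miss, prune
    N13 x:[40/3,44/3] y:[15,17] z:[16,17] -> miss, prune
  N8 x:[52/3,21] y:[10,34] z:[17,61/2] -> hit [52/3,21], descend [3, 14, 15]
    N3 x:[20,62/3] y:[32,34] z:[18,37/2] -> miss, prune
    N14 x:[52/3,18] y:[19,21] z:[17,37/2] -> miss, prune
    N15 x:[58/3,21] y:[10,13] z:[30,61/2] -> miss, prune
  N16 x:[43/3,67/3] y:[4,10] z:[43/2,27] -> miss, prune

order=[0, 1, 4, 6, 12, 13, 8, 3, 14, 15, 16]  |boxes|=11  |leaves|=1  hit=P10

== RESULT ==
[0, 1, 4, 6, 12, 13, 8, 3, 14, 15, 16]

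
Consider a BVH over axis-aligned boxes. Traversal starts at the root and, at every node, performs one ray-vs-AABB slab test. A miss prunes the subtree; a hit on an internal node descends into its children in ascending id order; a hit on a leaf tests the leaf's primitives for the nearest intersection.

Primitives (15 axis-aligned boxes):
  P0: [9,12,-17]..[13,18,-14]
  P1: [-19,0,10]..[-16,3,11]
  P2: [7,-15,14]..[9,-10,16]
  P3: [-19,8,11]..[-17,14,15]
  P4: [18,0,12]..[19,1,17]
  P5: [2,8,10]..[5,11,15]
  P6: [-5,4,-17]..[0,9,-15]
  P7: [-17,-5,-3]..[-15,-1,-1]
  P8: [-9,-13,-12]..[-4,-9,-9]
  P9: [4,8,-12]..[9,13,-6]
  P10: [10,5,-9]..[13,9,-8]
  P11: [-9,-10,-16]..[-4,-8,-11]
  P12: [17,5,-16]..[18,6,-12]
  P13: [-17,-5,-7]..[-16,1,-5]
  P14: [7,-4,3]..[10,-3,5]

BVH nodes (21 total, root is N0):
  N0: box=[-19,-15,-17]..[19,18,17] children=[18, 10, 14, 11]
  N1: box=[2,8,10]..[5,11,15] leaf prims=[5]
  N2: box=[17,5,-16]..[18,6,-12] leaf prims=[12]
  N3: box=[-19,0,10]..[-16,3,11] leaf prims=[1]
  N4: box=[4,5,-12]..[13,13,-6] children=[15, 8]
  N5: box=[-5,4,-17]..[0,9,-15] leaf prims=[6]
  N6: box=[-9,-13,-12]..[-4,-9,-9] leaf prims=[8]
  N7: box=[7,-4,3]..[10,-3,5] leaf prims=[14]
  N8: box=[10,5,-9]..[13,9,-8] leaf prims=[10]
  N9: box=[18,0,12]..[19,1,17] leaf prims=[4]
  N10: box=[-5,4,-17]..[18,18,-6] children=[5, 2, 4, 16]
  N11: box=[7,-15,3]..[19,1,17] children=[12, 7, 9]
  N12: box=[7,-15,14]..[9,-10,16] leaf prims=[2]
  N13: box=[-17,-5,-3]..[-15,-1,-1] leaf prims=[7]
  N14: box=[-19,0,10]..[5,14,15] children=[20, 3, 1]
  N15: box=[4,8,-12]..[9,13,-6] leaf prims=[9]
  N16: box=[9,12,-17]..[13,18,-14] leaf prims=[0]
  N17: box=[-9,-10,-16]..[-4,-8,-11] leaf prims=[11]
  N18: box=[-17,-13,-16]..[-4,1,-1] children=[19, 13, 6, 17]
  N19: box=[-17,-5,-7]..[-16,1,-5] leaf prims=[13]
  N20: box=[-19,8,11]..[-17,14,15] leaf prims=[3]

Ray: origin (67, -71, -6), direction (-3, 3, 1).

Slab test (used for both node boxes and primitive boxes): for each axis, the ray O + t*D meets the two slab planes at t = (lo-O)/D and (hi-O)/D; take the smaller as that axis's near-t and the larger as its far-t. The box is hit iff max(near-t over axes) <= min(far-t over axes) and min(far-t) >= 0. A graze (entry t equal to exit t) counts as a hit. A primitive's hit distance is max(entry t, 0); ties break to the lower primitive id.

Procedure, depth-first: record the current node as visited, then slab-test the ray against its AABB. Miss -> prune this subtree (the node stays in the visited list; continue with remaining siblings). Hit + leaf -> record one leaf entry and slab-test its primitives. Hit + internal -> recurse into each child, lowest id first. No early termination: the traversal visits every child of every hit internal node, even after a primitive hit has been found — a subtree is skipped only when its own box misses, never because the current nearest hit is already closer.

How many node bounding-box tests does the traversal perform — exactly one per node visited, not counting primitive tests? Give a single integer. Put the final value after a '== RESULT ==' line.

Walk:
N0 x:[16,86/3] y:[56/3,89/3] z:[-11,23] -> hit [56/3,23], descend [10, 11, 14, 18]
  N10 x:[49/3,24] y:[25,89/3] z:[-11,0] -> miss, prune
  N11 x:[16,20] y:[56/3,24] z:[9,23] -> hit [56/3,20], descend [7, 9, 12]
    N7 x:[19,20] y:[67/3,68/3] z:[9,11] -> miss, prune
    N9 x:[16,49/3] y:[71/3,24] z:[18,23] -> miss, prune
    N12 x:[58/3,20] y:[56/3,61/3] z:[20,22] -> hit [20,20] leaf, test {P2@t=20}
  N14 x:[62/3,86/3] y:[71/3,85/3] z:[16,21] -> miss, prune
  N18 x:[71/3,28] y:[58/3,24] z:[-10,5] -> miss, prune

Visited [0, 10, 11, 7, 9, 12, 14, 18]. Tests: 8 box, 1 leaf. Nearest: P2.

== RESULT ==
8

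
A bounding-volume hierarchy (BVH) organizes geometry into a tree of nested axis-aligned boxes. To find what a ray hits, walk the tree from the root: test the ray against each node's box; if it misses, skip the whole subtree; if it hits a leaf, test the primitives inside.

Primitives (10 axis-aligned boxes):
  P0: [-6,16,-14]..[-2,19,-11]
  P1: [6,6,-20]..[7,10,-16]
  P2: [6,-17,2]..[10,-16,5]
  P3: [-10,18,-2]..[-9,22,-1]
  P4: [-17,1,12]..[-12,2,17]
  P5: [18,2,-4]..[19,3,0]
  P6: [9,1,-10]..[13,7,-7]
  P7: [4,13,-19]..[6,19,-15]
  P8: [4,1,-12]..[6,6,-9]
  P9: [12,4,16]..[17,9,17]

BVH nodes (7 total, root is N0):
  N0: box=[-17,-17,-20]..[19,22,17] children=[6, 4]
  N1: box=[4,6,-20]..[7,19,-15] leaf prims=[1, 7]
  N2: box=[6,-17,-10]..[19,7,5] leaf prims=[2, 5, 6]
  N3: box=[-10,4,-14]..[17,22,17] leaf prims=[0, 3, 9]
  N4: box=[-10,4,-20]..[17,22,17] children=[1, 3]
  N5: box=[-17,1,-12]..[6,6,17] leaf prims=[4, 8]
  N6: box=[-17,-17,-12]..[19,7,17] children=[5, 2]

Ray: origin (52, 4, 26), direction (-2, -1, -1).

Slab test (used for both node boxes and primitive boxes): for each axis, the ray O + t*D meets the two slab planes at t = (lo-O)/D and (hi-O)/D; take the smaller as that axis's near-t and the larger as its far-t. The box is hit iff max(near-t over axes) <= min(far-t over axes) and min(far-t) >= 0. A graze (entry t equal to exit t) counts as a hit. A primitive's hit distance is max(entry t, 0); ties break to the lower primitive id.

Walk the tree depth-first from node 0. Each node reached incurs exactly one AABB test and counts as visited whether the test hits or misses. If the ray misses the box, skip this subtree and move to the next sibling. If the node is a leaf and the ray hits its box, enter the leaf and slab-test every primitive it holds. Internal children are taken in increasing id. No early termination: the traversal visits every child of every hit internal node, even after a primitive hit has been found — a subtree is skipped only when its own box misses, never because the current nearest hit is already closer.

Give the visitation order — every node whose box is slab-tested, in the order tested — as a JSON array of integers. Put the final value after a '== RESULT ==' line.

Traverse from the root:
N0 x:[33/2,69/2] y:[-18,21] z:[9,46] -> hit [33/2,21], descend [4, 6]
  N4 x:[35/2,31] y:[-18,0] z:[9,46] -> miss, prune
  N6 x:[33/2,69/2] y:[-3,21] z:[9,38] -> hit [33/2,21], descend [2, 5]
    N2 x:[33/2,23] y:[-3,21] z:[21,36] -> hit [21,21] leaf, test {P2@t=21, P5(miss), P6(miss)}
    N5 x:[23,69/2] y:[-2,3] z:[9,38] -> miss, prune

Visited [0, 4, 6, 2, 5]. Tests: 5 box, 1 leaf. Nearest: P2.

== RESULT ==
[0, 4, 6, 2, 5]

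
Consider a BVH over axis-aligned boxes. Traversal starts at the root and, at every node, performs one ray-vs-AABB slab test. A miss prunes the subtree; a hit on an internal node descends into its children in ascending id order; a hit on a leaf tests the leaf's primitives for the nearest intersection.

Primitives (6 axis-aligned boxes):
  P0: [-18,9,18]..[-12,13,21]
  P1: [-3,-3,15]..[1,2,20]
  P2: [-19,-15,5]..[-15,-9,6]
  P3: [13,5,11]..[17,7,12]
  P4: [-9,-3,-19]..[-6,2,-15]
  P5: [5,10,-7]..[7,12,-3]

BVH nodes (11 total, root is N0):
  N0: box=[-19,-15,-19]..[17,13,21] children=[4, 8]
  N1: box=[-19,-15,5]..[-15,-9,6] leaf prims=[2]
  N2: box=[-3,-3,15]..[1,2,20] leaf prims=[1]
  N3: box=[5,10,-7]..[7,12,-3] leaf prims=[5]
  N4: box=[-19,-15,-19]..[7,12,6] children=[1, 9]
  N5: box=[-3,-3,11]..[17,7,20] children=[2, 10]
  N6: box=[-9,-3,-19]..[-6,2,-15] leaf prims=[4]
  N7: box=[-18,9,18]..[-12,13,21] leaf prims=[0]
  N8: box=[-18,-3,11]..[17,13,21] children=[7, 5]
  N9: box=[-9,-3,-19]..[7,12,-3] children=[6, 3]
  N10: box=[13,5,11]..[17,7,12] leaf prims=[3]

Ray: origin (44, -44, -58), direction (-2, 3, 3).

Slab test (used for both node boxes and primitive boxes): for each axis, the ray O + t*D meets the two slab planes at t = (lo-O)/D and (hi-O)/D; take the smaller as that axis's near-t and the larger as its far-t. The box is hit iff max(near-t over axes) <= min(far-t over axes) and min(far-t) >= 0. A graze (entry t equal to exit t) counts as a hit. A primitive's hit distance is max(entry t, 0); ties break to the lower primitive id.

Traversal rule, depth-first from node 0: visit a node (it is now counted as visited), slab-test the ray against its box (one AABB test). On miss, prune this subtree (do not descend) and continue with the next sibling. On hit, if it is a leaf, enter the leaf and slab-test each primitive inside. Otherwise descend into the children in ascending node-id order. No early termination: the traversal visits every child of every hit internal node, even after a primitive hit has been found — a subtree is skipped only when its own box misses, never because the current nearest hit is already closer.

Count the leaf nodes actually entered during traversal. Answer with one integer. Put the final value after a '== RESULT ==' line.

Traverse from the root:
N0 x:[27/2,63/2] y:[29/3,19] z:[13,79/3] -> hit [27/2,19], descend [4, 8]
  N4 x:[37/2,63/2] y:[29/3,56/3] z:[13,64/3] -> hit [37/2,56/3], descend [1, 9]
    N1 x:[59/2,63/2] y:[29/3,35/3] z:[21,64/3] -> miss, prune
    N9 x:[37/2,53/2] y:[41/3,56/3] z:[13,55/3] -> miss, prune
  N8 x:[27/2,31] y:[41/3,19] z:[23,79/3] -> miss, prune

order=[0, 4, 1, 9, 8]  |boxes|=5  |leaves|=0  hit=miss

== RESULT ==
0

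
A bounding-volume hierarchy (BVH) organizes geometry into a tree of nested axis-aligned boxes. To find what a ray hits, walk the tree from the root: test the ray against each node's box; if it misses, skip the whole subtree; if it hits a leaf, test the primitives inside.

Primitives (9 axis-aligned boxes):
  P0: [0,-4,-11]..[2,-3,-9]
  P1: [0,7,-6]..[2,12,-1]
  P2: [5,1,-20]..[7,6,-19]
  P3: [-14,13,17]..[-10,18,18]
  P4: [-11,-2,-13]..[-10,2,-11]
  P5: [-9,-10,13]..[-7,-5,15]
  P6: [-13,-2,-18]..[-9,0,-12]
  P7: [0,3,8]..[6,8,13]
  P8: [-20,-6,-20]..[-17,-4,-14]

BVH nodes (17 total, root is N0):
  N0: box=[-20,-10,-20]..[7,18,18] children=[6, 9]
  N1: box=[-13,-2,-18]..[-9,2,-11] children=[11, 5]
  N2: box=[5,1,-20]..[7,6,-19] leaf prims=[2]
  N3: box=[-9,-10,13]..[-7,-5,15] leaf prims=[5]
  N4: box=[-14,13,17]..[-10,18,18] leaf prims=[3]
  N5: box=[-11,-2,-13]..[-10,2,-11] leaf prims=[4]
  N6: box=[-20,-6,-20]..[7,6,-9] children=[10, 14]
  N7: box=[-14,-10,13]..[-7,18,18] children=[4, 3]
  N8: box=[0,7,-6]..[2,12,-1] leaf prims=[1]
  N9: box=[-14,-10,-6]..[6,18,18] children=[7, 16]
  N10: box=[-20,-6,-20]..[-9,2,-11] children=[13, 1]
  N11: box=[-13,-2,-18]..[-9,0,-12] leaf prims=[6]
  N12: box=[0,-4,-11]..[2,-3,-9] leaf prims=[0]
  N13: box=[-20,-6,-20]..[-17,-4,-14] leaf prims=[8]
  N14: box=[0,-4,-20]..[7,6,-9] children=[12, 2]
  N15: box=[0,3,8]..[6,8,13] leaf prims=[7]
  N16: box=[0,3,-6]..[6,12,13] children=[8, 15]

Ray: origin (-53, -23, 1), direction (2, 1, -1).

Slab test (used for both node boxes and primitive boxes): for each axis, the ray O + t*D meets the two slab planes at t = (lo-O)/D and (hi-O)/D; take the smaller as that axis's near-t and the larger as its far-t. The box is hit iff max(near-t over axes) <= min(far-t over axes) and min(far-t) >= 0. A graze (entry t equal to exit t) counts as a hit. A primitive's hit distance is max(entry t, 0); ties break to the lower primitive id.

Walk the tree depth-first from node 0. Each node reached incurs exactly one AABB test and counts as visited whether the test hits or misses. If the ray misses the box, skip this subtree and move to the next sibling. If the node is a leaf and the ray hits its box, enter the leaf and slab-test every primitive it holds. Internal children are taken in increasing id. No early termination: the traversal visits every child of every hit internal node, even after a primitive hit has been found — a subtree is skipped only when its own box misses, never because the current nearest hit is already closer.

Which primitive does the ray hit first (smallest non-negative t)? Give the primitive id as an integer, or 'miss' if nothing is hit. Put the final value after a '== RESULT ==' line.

Traverse from the root:
N0 x:[33/2,30] y:[13,41] z:[-17,21] -> hit [33/2,21], descend [6, 9]
  N6 x:[33/2,30] y:[17,29] z:[10,21] -> hit [17,21], descend [10, 14]
    N10 x:[33/2,22] y:[17,25] z:[12,21] -> hit [17,21], descend [1, 13]
      N1 x:[20,22] y:[21,25] z:[12,19] -> miss, prune
      N13 x:[33/2,18] y:[17,19] z:[15,21] -> hit [17,18] leaf, test {P8@t=17}
    N14 x:[53/2,30] y:[19,29] z:[10,21] -> miss, prune
  N9 x:[39/2,59/2] y:[13,41] z:[-17,7] -> miss, prune

Visited [0, 6, 10, 1, 13, 14, 9]. Tests: 7 box, 1 leaf. Nearest: P8.

== RESULT ==
8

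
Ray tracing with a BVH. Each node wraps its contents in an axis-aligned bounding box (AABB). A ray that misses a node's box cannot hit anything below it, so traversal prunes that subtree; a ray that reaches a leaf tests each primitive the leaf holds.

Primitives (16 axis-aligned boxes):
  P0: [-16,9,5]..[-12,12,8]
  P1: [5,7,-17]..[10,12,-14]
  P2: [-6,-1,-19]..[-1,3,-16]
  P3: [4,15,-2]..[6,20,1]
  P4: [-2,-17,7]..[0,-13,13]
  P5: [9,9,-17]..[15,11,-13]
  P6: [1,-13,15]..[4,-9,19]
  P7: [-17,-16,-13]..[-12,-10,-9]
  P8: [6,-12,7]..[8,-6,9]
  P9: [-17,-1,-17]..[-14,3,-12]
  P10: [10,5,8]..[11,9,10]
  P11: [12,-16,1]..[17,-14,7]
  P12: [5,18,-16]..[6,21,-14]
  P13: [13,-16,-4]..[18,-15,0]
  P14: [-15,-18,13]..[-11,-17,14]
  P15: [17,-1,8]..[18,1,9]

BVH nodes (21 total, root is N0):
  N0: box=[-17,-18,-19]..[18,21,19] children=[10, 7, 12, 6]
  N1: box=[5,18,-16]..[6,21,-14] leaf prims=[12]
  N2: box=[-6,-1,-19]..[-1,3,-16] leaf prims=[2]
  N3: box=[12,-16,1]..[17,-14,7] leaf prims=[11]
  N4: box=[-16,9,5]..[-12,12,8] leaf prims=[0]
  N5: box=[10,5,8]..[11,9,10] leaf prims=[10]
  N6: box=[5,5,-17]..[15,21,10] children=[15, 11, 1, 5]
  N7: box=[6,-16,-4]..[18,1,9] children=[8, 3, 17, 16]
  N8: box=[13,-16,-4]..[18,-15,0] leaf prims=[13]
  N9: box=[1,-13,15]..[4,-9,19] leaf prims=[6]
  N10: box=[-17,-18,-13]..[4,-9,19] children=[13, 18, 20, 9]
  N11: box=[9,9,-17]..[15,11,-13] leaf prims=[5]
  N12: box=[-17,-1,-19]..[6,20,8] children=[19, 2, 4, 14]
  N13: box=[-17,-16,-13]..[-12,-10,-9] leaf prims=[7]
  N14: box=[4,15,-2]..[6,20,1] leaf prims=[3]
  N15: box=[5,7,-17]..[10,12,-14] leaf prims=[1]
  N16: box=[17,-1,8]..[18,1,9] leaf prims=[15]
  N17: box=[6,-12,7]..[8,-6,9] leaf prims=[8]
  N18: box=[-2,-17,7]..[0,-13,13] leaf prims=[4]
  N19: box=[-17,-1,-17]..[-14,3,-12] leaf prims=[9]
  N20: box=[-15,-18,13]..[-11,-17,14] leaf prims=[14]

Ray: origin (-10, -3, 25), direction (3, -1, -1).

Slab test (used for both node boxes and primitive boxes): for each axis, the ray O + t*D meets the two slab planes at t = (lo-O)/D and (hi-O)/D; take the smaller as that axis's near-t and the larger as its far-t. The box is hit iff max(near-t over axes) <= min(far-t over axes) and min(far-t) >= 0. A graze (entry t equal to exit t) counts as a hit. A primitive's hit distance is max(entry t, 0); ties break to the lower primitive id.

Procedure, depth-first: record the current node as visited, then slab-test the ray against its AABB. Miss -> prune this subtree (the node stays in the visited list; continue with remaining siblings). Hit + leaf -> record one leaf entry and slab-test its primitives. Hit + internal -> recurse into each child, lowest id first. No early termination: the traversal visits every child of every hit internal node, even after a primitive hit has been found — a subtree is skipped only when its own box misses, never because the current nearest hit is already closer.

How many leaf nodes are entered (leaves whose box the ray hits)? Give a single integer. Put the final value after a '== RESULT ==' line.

Traverse from the root:
N0 x:[-7/3,28/3] y:[-24,15] z:[6,44] -> hit [6,28/3], descend [6, 7, 10, 12]
  N6 x:[5,25/3] y:[-24,-8] z:[15,42] -> miss, prune
  N7 x:[16/3,28/3] y:[-4,13] z:[16,29] -> miss, prune
  N10 x:[-7/3,14/3] y:[6,15] z:[6,38] -> miss, prune
  N12 x:[-7/3,16/3] y:[-23,-2] z:[17,44] -> miss, prune

Visited [0, 6, 7, 10, 12]. Tests: 5 box, 0 leaf. Nearest: miss.

== RESULT ==
0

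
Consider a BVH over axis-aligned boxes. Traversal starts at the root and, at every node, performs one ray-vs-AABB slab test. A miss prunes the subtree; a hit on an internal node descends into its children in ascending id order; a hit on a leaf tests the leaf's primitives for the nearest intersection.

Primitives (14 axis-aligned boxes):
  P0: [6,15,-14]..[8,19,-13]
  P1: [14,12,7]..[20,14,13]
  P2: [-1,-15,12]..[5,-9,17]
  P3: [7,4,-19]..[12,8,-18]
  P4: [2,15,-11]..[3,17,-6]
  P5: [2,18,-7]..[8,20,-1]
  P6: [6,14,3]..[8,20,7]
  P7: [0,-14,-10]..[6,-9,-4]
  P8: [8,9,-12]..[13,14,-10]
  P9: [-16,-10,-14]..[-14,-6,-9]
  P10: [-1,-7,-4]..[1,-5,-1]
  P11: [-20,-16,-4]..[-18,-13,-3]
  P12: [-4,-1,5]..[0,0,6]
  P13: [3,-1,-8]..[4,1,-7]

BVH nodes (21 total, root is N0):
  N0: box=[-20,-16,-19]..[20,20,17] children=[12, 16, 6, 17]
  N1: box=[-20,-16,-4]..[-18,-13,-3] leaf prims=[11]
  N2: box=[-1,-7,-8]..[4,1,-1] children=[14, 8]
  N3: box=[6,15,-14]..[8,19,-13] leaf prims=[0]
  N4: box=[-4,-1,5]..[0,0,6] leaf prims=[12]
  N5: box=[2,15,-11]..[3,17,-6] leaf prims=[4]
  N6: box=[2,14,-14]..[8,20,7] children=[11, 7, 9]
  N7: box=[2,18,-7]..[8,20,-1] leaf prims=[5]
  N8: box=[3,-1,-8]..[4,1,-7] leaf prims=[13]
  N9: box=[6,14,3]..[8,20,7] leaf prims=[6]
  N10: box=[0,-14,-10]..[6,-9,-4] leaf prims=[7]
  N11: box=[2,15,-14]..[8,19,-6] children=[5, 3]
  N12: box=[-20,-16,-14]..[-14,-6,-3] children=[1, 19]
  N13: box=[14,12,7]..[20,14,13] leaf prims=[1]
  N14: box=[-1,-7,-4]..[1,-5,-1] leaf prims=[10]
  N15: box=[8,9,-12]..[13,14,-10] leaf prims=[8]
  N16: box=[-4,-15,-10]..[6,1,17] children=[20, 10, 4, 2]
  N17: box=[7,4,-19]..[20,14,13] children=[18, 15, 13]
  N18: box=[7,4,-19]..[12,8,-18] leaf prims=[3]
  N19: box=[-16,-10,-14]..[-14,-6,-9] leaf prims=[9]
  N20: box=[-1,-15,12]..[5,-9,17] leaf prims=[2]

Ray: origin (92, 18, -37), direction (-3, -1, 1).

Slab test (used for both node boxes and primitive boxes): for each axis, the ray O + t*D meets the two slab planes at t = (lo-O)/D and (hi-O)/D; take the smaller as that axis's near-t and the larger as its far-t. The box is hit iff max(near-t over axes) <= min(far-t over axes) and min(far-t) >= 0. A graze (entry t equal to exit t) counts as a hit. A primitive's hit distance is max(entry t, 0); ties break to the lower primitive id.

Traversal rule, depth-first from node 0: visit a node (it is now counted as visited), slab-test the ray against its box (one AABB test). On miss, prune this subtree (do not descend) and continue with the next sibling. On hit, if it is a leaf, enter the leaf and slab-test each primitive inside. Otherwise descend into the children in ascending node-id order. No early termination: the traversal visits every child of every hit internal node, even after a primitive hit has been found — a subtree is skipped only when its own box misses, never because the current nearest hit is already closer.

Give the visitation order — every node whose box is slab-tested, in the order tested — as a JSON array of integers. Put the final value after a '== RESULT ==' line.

Walk:
N0 x:[24,112/3] y:[-2,34] z:[18,54] -> hit [24,34], descend [6, 12, 16, 17]
  N6 x:[28,30] y:[-2,4] z:[23,44] -> miss, prune
  N12 x:[106/3,112/3] y:[24,34] z:[23,34] -> miss, prune
  N16 x:[86/3,32] y:[17,33] z:[27,54] -> hit [86/3,32], descend [2, 4, 10, 20]
    N2 x:[88/3,31] y:[17,25] z:[29,36] -> miss, prune
    N4 x:[92/3,32] y:[18,19] z:[42,43] -> miss, prune
    N10 x:[86/3,92/3] y:[27,32] z:[27,33] -> hit [86/3,92/3] leaf, test {P7@t=86/3}
    N20 x:[29,31] y:[27,33] z:[49,54] -> miss, prune
  N17 x:[24,85/3] y:[4,14] z:[18,50] -> miss, prune

Visited [0, 6, 12, 16, 2, 4, 10, 20, 17]. Tests: 9 box, 1 leaf. Nearest: P7.

== RESULT ==
[0, 6, 12, 16, 2, 4, 10, 20, 17]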